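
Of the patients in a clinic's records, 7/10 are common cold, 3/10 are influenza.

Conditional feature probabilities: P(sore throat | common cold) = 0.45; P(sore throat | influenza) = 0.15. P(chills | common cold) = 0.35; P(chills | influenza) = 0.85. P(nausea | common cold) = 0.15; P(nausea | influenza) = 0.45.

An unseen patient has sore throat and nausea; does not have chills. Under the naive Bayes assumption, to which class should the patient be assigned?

common cold

common cold: 0.7 × 0.45 × (1−0.35) × 0.15 = 0.0307125
influenza: 0.3 × 0.15 × (1−0.85) × 0.45 = 0.0030375
Highest score → common cold.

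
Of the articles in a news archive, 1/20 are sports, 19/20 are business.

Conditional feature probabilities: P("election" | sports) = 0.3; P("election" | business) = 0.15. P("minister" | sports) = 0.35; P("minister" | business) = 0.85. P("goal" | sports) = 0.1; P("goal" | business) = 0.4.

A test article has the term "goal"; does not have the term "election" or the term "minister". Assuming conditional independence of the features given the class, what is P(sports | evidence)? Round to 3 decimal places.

sports: 0.05 × (1−0.3) × (1−0.35) × 0.1 = 0.002275
business: 0.95 × (1−0.15) × (1−0.85) × 0.4 = 0.04845
P(sports | x) = 0.002275 / 0.050725 ≈ 0.045

0.045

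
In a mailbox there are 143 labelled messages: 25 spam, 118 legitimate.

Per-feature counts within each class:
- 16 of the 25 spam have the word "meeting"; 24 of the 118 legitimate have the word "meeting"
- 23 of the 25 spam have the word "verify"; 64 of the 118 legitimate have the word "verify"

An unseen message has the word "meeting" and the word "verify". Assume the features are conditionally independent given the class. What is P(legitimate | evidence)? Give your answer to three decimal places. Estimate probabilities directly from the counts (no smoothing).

spam: (25/143) × (16/25) × (23/25) ≈ 0.102937
legitimate: (118/143) × (24/118) × (64/118) ≈ 0.0910276
P(legitimate | x) = 0.0910276 / 0.1939646 ≈ 0.469

0.469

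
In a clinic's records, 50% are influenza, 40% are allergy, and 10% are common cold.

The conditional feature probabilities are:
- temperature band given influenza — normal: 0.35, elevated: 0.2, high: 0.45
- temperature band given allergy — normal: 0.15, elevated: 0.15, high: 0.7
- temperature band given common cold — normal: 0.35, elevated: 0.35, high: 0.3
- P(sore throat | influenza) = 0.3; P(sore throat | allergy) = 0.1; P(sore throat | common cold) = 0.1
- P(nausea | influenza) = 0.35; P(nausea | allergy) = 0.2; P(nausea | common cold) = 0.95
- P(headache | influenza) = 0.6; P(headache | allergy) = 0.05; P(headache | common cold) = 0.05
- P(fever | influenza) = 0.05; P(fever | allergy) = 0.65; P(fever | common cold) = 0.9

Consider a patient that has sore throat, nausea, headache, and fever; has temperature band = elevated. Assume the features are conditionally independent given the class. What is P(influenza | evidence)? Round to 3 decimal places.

0.625

influenza: 0.5 × 0.2 × 0.3 × 0.35 × 0.6 × 0.05 = 0.000315
allergy: 0.4 × 0.15 × 0.1 × 0.2 × 0.05 × 0.65 = 0.000039
common cold: 0.1 × 0.35 × 0.1 × 0.95 × 0.05 × 0.9 = 0.000149625
P(influenza | x) = 0.000315 / 0.000503625 ≈ 0.625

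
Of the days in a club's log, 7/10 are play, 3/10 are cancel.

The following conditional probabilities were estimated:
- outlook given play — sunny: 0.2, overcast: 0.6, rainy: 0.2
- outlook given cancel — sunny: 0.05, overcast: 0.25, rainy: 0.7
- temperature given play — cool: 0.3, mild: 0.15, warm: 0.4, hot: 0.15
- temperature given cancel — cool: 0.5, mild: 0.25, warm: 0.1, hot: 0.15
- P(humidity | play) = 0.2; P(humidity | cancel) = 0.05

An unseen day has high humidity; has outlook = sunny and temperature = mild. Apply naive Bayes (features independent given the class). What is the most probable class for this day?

play

play: 0.7 × 0.2 × 0.15 × 0.2 = 0.0042
cancel: 0.3 × 0.05 × 0.25 × 0.05 = 0.0001875
Highest score → play.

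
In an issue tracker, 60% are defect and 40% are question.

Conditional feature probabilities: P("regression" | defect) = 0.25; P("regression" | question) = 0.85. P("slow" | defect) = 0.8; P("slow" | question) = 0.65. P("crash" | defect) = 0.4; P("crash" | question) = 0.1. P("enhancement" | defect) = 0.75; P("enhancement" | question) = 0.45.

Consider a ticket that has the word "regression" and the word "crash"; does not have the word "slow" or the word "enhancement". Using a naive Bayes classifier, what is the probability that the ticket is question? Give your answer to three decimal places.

0.686

defect: 0.6 × 0.25 × (1−0.8) × 0.4 × (1−0.75) = 0.003
question: 0.4 × 0.85 × (1−0.65) × 0.1 × (1−0.45) = 0.006545
P(question | x) = 0.006545 / 0.009545 ≈ 0.686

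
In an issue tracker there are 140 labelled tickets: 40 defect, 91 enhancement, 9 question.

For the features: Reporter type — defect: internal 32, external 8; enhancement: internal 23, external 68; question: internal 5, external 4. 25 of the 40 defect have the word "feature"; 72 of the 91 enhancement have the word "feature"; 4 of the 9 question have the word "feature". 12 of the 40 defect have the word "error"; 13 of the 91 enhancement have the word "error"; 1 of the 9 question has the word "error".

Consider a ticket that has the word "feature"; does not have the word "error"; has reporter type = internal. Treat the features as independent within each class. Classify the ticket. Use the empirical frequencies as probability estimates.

defect: (40/140) × (32/40) × (25/40) × (28/40) = 0.1
enhancement: (91/140) × (23/91) × (72/91) × (78/91) ≈ 0.111415
question: (9/140) × (5/9) × (4/9) × (8/9) ≈ 0.0141093
Highest score → enhancement.

enhancement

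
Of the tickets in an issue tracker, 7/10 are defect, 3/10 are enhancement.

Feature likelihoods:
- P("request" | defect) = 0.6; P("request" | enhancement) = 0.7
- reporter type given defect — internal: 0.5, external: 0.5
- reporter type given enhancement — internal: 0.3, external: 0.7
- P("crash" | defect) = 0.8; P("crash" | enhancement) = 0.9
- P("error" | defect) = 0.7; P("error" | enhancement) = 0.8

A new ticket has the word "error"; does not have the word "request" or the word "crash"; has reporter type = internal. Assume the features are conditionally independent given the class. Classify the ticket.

defect

defect: 0.7 × (1−0.6) × 0.5 × (1−0.8) × 0.7 = 0.0196
enhancement: 0.3 × (1−0.7) × 0.3 × (1−0.9) × 0.8 = 0.00216
Highest score → defect.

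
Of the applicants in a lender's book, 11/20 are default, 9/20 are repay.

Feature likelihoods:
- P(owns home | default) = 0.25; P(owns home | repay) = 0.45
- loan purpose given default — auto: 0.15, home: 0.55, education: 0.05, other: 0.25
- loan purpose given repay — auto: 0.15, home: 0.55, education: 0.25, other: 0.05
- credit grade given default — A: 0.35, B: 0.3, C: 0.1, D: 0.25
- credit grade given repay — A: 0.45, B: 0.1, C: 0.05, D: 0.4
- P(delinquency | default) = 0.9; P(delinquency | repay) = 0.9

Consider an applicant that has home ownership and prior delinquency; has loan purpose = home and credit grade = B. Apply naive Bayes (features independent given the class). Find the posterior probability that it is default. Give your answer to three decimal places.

0.671

default: 0.55 × 0.25 × 0.55 × 0.3 × 0.9 = 0.02041875
repay: 0.45 × 0.45 × 0.55 × 0.1 × 0.9 = 0.01002375
P(default | x) = 0.02041875 / 0.0304425 ≈ 0.671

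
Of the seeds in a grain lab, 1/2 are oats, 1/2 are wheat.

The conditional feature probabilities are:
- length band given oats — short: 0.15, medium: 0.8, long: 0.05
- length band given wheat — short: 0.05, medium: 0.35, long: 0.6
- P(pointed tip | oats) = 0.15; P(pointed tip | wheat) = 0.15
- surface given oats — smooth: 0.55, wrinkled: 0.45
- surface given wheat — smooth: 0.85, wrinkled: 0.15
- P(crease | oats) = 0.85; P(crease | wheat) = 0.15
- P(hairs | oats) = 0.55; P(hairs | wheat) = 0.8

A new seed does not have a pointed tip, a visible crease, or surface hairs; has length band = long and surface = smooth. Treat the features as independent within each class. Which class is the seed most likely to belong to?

wheat

oats: 0.5 × 0.05 × (1−0.15) × 0.55 × (1−0.85) × (1−0.55) = 0.00078890625
wheat: 0.5 × 0.6 × (1−0.15) × 0.85 × (1−0.15) × (1−0.8) = 0.0368475
Highest score → wheat.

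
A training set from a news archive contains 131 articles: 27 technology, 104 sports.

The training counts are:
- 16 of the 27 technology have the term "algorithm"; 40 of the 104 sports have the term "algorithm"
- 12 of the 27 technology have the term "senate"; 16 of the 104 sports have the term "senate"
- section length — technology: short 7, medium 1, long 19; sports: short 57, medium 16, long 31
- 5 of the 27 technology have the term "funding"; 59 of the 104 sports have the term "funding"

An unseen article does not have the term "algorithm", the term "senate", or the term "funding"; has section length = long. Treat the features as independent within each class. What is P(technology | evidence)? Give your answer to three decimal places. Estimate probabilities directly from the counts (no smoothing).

0.334

technology: (27/131) × (11/27) × (15/27) × (19/27) × (22/27) ≈ 0.0267484
sports: (104/131) × (64/104) × (88/104) × (31/104) × (45/104) ≈ 0.053317
P(technology | x) = 0.0267484 / 0.0800654 ≈ 0.334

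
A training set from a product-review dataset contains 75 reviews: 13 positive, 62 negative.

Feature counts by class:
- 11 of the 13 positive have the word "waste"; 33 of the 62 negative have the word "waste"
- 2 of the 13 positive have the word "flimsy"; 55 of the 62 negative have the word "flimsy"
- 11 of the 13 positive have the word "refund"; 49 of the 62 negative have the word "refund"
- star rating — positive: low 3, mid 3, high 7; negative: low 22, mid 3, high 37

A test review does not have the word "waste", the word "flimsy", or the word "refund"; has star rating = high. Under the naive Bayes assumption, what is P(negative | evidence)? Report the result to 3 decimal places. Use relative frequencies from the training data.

positive: (13/75) × (2/13) × (11/13) × (2/13) × (7/13) ≈ 0.00186922
negative: (62/75) × (29/62) × (7/62) × (13/62) × (37/62) ≈ 0.00546267
P(negative | x) = 0.00546267 / 0.00733189 ≈ 0.745

0.745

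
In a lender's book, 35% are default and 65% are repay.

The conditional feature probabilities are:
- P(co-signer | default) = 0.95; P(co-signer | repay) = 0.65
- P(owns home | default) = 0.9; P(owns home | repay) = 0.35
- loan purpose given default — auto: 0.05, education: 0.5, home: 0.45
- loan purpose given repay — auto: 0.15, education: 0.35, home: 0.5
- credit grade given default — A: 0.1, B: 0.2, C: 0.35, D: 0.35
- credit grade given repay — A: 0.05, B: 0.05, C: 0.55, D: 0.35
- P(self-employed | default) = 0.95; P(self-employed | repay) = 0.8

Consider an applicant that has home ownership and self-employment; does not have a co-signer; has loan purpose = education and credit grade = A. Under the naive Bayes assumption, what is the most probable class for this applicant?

default: 0.35 × (1−0.95) × 0.9 × 0.5 × 0.1 × 0.95 = 0.000748125
repay: 0.65 × (1−0.65) × 0.35 × 0.35 × 0.05 × 0.8 = 0.00111475
Highest score → repay.

repay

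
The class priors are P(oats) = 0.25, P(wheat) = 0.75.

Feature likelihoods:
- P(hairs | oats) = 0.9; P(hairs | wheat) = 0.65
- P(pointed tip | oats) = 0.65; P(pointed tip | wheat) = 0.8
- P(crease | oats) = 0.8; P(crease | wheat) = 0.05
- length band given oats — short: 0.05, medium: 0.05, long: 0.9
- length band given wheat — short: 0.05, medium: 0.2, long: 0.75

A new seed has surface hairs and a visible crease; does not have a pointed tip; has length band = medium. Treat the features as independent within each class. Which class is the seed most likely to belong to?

oats

oats: 0.25 × 0.9 × (1−0.65) × 0.8 × 0.05 = 0.00315
wheat: 0.75 × 0.65 × (1−0.8) × 0.05 × 0.2 = 0.000975
Highest score → oats.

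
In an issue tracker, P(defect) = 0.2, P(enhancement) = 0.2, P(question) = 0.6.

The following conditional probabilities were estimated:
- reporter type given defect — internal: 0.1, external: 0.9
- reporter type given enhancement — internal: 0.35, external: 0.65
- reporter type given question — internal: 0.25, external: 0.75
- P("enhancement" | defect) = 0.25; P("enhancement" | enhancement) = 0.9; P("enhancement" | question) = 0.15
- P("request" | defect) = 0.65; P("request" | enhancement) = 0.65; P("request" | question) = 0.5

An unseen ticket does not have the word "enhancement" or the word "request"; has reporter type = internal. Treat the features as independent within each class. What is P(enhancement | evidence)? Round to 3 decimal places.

defect: 0.2 × 0.1 × (1−0.25) × (1−0.65) = 0.00525
enhancement: 0.2 × 0.35 × (1−0.9) × (1−0.65) = 0.00245
question: 0.6 × 0.25 × (1−0.15) × (1−0.5) = 0.06375
P(enhancement | x) = 0.00245 / 0.07145 ≈ 0.034

0.034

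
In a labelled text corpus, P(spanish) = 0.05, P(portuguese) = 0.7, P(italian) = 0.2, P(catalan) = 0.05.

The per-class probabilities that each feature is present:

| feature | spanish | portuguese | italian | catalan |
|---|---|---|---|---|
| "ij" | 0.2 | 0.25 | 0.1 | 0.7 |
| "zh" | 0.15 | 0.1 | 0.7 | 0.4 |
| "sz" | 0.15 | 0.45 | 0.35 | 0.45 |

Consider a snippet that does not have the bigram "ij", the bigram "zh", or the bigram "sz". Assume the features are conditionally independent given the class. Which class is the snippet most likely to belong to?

portuguese

spanish: 0.05 × (1−0.2) × (1−0.15) × (1−0.15) = 0.0289
portuguese: 0.7 × (1−0.25) × (1−0.1) × (1−0.45) = 0.259875
italian: 0.2 × (1−0.1) × (1−0.7) × (1−0.35) = 0.0351
catalan: 0.05 × (1−0.7) × (1−0.4) × (1−0.45) = 0.00495
Highest score → portuguese.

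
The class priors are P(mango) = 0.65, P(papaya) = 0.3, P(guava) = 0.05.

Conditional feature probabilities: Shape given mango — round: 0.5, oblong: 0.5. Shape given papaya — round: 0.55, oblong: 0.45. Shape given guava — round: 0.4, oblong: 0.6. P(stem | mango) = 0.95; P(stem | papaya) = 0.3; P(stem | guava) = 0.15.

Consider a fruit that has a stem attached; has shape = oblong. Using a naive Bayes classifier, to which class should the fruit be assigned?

mango

mango: 0.65 × 0.5 × 0.95 = 0.30875
papaya: 0.3 × 0.45 × 0.3 = 0.0405
guava: 0.05 × 0.6 × 0.15 = 0.0045
Highest score → mango.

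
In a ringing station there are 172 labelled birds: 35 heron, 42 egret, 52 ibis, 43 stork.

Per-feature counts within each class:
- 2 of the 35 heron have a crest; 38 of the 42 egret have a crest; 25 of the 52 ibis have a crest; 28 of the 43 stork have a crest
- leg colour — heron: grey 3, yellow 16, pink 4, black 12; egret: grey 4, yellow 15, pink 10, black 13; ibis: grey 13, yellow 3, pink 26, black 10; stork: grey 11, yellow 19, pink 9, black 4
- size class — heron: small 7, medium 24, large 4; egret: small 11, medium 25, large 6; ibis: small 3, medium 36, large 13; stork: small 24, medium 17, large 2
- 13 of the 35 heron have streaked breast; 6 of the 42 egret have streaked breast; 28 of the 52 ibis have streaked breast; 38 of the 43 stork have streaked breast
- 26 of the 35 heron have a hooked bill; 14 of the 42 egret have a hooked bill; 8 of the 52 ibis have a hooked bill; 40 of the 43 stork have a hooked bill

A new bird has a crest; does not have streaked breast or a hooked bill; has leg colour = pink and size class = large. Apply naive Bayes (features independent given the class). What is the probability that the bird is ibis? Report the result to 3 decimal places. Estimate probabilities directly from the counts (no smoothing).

0.621

heron: (35/172) × (2/35) × (4/35) × (4/35) × (22/35) × (9/35) ≈ 0.0000245479
egret: (42/172) × (38/42) × (10/42) × (6/42) × (36/42) × (28/42) ≈ 0.00429408
ibis: (52/172) × (25/52) × (26/52) × (13/52) × (24/52) × (44/52) ≈ 0.00709543
stork: (43/172) × (28/43) × (9/43) × (2/43) × (5/43) × (3/43) ≈ 0.0000128564
P(ibis | x) = 0.00709543 / 0.0114269143 ≈ 0.621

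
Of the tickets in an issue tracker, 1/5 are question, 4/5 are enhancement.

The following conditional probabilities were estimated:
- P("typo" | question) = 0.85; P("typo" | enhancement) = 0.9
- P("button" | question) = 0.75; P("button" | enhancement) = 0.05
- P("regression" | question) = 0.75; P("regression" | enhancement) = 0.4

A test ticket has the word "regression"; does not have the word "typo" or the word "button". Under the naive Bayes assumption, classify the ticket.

question: 0.2 × (1−0.85) × (1−0.75) × 0.75 = 0.005625
enhancement: 0.8 × (1−0.9) × (1−0.05) × 0.4 = 0.0304
Highest score → enhancement.

enhancement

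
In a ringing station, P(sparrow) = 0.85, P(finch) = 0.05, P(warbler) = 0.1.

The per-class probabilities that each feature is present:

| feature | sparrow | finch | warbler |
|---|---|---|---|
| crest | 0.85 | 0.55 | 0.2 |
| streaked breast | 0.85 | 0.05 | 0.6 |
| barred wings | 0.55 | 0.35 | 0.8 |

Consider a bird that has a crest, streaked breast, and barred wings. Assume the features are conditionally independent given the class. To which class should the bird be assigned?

sparrow: 0.85 × 0.85 × 0.85 × 0.55 = 0.33776875
finch: 0.05 × 0.55 × 0.05 × 0.35 = 0.00048125
warbler: 0.1 × 0.2 × 0.6 × 0.8 = 0.0096
Highest score → sparrow.

sparrow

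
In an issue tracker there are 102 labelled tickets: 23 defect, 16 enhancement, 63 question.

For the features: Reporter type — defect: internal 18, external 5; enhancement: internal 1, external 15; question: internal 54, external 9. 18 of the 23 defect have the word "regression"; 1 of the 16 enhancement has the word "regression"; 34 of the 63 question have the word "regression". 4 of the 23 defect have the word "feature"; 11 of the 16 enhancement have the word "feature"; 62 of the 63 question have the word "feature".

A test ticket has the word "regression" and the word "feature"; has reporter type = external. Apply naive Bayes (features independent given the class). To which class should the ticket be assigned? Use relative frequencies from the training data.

question

defect: (23/102) × (5/23) × (18/23) × (4/23) ≈ 0.00667186
enhancement: (16/102) × (15/16) × (1/16) × (11/16) ≈ 0.00631893
question: (63/102) × (9/63) × (34/63) × (62/63) ≈ 0.0468632
Highest score → question.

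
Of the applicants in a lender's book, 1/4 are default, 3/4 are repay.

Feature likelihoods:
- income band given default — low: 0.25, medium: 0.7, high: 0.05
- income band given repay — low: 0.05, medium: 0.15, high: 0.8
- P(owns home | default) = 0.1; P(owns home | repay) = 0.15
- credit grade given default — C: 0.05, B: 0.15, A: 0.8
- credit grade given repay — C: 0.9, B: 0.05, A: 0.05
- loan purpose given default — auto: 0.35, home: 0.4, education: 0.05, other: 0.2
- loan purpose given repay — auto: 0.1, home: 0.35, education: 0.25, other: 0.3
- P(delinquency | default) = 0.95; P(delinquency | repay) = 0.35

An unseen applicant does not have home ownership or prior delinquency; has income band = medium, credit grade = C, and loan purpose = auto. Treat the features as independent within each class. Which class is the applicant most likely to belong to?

repay

default: 0.25 × 0.7 × (1−0.1) × 0.05 × 0.35 × (1−0.95) = 0.0001378125
repay: 0.75 × 0.15 × (1−0.15) × 0.9 × 0.1 × (1−0.35) = 0.0055940625
Highest score → repay.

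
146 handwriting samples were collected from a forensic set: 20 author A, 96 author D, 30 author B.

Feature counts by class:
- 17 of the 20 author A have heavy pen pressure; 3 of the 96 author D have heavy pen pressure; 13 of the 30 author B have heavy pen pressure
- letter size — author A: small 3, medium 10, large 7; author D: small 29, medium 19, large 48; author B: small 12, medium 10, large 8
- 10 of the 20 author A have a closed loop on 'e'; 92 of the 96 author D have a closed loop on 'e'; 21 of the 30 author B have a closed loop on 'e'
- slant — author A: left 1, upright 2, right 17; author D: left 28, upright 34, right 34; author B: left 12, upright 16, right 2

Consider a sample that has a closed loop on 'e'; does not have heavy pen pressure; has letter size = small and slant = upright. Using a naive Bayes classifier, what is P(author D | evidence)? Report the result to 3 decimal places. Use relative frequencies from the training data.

0.788

author A: (20/146) × (3/20) × (3/20) × (10/20) × (2/20) ≈ 0.00015411
author D: (96/146) × (93/96) × (29/96) × (92/96) × (34/96) ≈ 0.0653102
author B: (30/146) × (17/30) × (12/30) × (21/30) × (16/30) ≈ 0.0173881
P(author D | x) = 0.0653102 / 0.08285241 ≈ 0.788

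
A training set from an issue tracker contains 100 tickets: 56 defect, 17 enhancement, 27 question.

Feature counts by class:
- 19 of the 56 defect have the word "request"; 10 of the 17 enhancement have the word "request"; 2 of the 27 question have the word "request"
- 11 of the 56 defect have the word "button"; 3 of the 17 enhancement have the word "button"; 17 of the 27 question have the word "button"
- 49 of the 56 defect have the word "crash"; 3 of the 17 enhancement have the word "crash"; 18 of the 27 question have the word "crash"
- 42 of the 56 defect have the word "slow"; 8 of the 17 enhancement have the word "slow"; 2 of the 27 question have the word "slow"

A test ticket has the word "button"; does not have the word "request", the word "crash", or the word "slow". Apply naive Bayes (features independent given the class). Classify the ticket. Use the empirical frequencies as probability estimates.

question

defect: (56/100) × (37/56) × (11/56) × (7/56) × (14/56) ≈ 0.00227121
enhancement: (17/100) × (7/17) × (3/17) × (14/17) × (9/17) ≈ 0.00538571
question: (27/100) × (25/27) × (17/27) × (9/27) × (25/27) ≈ 0.0485825
Highest score → question.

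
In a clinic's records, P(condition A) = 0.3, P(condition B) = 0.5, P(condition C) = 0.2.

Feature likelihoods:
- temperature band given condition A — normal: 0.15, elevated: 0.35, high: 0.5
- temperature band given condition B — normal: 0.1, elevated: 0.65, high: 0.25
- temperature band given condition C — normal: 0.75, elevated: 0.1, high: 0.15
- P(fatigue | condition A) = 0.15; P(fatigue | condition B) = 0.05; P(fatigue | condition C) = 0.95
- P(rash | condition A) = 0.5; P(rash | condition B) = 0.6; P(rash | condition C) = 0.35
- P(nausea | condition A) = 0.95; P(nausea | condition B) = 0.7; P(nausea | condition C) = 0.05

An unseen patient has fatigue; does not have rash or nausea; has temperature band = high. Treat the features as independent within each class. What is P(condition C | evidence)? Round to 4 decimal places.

condition A: 0.3 × 0.5 × 0.15 × (1−0.5) × (1−0.95) = 0.0005625
condition B: 0.5 × 0.25 × 0.05 × (1−0.6) × (1−0.7) = 0.00075
condition C: 0.2 × 0.15 × 0.95 × (1−0.35) × (1−0.05) = 0.01759875
P(condition C | x) = 0.01759875 / 0.01891125 ≈ 0.9306

0.9306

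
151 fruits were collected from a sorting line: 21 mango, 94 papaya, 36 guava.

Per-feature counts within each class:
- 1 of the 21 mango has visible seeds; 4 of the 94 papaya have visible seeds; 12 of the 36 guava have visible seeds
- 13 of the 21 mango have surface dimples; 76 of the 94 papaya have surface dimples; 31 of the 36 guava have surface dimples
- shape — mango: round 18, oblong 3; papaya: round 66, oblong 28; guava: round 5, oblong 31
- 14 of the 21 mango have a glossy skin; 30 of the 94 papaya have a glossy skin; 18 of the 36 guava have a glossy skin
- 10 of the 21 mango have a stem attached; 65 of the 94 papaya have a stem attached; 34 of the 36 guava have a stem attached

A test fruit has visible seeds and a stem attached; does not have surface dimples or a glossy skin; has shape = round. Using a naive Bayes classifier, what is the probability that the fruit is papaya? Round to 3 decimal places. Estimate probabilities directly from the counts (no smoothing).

mango: (21/151) × (1/21) × (8/21) × (18/21) × (7/21) × (10/21) ≈ 0.000343247
papaya: (94/151) × (4/94) × (18/94) × (66/94) × (64/94) × (65/94) ≈ 0.0016768
guava: (36/151) × (12/36) × (5/36) × (5/36) × (18/36) × (34/36) ≈ 0.000723912
P(papaya | x) = 0.0016768 / 0.002743959 ≈ 0.611

0.611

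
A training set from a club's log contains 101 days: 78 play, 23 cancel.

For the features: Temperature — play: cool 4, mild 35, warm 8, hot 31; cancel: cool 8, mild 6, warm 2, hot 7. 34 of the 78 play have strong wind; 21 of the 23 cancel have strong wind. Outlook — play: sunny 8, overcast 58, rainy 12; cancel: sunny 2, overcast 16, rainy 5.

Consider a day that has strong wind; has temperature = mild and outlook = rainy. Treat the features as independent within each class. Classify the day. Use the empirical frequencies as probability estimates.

play: (78/101) × (35/78) × (34/78) × (12/78) ≈ 0.023239
cancel: (23/101) × (6/23) × (21/23) × (5/23) ≈ 0.0117913
Highest score → play.

play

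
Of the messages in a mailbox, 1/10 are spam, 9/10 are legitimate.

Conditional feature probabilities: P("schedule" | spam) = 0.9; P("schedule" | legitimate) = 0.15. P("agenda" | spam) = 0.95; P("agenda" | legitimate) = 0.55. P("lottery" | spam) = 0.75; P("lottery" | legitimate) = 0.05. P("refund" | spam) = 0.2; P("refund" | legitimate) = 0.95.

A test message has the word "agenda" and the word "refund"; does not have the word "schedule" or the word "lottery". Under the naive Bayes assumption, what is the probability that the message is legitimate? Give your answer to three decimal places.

spam: 0.1 × (1−0.9) × 0.95 × (1−0.75) × 0.2 = 0.000475
legitimate: 0.9 × (1−0.15) × 0.55 × (1−0.05) × 0.95 = 0.379726875
P(legitimate | x) = 0.379726875 / 0.380201875 ≈ 0.999

0.999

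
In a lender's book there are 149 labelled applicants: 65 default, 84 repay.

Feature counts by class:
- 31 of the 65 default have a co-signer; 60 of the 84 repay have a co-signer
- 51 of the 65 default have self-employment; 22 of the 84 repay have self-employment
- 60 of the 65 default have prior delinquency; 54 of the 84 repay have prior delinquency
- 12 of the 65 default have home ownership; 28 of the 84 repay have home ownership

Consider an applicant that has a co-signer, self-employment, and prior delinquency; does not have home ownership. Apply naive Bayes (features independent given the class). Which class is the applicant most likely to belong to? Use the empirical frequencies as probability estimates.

default: (65/149) × (31/65) × (51/65) × (60/65) × (53/65) ≈ 0.122866
repay: (84/149) × (60/84) × (22/84) × (54/84) × (56/84) ≈ 0.0451993
Highest score → default.

default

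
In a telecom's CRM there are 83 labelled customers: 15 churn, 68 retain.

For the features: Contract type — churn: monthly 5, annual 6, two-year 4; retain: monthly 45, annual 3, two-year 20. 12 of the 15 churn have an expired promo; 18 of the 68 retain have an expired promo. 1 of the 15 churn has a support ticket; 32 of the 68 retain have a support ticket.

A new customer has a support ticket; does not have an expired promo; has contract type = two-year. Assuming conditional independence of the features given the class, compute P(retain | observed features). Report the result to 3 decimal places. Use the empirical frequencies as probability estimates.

0.992

churn: (15/83) × (4/15) × (3/15) × (1/15) ≈ 0.00064257
retain: (68/83) × (20/68) × (50/68) × (32/68) ≈ 0.0833785
P(retain | x) = 0.0833785 / 0.08402107 ≈ 0.992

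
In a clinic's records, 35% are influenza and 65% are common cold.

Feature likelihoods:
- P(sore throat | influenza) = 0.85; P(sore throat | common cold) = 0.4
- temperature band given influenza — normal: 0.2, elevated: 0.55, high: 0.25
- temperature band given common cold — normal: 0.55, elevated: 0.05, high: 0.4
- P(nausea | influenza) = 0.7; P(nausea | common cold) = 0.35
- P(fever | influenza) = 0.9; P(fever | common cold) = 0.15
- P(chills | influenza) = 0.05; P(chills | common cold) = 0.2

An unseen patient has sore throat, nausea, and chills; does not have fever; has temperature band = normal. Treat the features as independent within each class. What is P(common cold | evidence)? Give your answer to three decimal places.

influenza: 0.35 × 0.85 × 0.2 × 0.7 × (1−0.9) × 0.05 = 0.00020825
common cold: 0.65 × 0.4 × 0.55 × 0.35 × (1−0.15) × 0.2 = 0.0085085
P(common cold | x) = 0.0085085 / 0.00871675 ≈ 0.976

0.976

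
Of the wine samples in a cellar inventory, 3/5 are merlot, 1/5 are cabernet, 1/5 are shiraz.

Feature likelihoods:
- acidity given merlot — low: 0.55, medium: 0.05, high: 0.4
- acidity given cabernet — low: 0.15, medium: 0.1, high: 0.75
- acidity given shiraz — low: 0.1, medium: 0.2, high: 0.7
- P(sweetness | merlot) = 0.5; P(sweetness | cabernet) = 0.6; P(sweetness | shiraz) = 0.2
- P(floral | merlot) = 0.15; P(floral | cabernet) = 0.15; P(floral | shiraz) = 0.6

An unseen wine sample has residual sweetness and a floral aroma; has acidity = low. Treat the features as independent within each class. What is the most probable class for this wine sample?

merlot

merlot: 0.6 × 0.55 × 0.5 × 0.15 = 0.02475
cabernet: 0.2 × 0.15 × 0.6 × 0.15 = 0.0027
shiraz: 0.2 × 0.1 × 0.2 × 0.6 = 0.0024
Highest score → merlot.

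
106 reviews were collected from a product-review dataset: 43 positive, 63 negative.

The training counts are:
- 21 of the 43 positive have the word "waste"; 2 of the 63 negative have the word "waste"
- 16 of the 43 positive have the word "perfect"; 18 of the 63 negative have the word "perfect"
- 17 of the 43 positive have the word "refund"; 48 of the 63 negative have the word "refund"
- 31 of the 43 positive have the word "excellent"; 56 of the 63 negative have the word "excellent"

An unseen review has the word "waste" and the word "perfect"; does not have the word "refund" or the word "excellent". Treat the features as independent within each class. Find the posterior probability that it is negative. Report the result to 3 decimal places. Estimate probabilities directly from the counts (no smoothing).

positive: (43/106) × (21/43) × (16/43) × (26/43) × (12/43) ≈ 0.0124389
negative: (63/106) × (2/63) × (18/63) × (15/63) × (7/63) ≈ 0.000142615
P(negative | x) = 0.000142615 / 0.012581515 ≈ 0.011

0.011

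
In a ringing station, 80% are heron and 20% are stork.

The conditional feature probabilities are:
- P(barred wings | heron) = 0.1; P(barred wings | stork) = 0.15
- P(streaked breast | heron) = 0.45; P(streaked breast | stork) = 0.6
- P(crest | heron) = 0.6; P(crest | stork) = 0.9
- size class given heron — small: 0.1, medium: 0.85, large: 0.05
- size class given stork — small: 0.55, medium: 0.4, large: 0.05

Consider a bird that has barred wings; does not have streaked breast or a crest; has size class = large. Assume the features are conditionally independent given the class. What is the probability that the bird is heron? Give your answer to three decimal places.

heron: 0.8 × 0.1 × (1−0.45) × (1−0.6) × 0.05 = 0.00088
stork: 0.2 × 0.15 × (1−0.6) × (1−0.9) × 0.05 = 0.00006
P(heron | x) = 0.00088 / 0.00094 ≈ 0.936

0.936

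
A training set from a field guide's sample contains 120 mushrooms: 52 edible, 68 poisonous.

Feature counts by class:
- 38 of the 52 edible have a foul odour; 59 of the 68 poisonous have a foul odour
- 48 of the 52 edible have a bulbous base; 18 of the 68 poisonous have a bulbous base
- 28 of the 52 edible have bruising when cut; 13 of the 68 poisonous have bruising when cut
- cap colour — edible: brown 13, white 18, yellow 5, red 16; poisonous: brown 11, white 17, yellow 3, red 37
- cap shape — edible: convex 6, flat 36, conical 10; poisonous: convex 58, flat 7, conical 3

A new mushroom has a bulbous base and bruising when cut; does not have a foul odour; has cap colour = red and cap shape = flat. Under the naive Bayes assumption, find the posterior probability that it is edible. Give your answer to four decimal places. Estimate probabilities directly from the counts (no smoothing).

0.9831

edible: (52/120) × (14/52) × (48/52) × (28/52) × (16/52) × (36/52) ≈ 0.0123525
poisonous: (68/120) × (9/68) × (18/68) × (13/68) × (37/68) × (7/68) ≈ 0.000212589
P(edible | x) = 0.0123525 / 0.012565089 ≈ 0.9831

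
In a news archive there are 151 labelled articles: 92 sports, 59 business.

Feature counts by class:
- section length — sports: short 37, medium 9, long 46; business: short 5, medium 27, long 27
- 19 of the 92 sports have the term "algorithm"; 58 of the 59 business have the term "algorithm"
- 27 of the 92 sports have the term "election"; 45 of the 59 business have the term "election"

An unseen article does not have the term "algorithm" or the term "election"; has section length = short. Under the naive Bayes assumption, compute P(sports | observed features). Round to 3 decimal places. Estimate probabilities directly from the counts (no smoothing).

sports: (92/151) × (37/92) × (73/92) × (65/92) ≈ 0.137368
business: (59/151) × (5/59) × (1/59) × (14/59) ≈ 0.000133173
P(sports | x) = 0.137368 / 0.137501173 ≈ 0.999

0.999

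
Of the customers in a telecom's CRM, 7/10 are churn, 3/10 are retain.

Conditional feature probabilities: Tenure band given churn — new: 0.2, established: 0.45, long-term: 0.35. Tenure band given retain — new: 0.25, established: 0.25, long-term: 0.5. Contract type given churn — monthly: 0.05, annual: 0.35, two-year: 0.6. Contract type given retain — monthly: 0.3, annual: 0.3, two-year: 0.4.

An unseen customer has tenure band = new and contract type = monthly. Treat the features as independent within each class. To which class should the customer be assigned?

retain

churn: 0.7 × 0.2 × 0.05 = 0.007
retain: 0.3 × 0.25 × 0.3 = 0.0225
Highest score → retain.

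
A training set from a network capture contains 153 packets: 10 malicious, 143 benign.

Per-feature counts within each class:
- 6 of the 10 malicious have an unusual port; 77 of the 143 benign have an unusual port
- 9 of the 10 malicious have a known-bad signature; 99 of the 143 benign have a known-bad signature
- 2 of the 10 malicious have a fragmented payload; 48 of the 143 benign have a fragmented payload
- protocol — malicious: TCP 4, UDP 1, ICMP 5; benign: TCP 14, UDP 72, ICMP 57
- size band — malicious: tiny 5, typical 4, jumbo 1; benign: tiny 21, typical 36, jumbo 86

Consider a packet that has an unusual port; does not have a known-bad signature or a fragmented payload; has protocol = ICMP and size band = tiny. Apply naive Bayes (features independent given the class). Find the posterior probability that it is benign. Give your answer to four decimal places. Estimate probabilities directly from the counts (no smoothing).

0.8848

malicious: (10/153) × (6/10) × (1/10) × (8/10) × (5/10) × (5/10) ≈ 0.000784314
benign: (143/153) × (77/143) × (44/143) × (95/143) × (57/143) × (21/143) ≈ 0.00602179
P(benign | x) = 0.00602179 / 0.006806104 ≈ 0.8848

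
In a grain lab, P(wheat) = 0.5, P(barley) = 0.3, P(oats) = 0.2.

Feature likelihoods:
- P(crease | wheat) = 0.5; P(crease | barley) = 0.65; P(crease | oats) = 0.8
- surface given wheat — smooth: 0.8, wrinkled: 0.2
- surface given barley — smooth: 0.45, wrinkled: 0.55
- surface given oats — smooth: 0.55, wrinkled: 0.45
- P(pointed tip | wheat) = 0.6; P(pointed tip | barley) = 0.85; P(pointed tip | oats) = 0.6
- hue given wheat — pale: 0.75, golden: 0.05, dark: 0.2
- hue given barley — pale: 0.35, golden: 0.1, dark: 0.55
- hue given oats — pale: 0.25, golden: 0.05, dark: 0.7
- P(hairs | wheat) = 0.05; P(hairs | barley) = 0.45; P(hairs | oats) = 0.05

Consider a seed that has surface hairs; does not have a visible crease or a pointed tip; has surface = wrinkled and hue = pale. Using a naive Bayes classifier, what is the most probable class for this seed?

wheat: 0.5 × (1−0.5) × 0.2 × (1−0.6) × 0.75 × 0.05 = 0.00075
barley: 0.3 × (1−0.65) × 0.55 × (1−0.85) × 0.35 × 0.45 = 0.00136434375
oats: 0.2 × (1−0.8) × 0.45 × (1−0.6) × 0.25 × 0.05 = 0.00009
Highest score → barley.

barley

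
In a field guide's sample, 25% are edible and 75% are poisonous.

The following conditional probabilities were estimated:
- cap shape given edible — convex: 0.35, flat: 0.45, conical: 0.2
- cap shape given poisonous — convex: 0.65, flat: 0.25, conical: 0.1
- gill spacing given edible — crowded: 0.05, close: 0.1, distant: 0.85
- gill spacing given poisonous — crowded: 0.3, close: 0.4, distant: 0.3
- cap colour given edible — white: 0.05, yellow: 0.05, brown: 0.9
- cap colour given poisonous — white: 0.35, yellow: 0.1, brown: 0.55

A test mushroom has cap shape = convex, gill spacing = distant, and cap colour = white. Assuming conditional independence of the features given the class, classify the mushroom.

poisonous

edible: 0.25 × 0.35 × 0.85 × 0.05 = 0.00371875
poisonous: 0.75 × 0.65 × 0.3 × 0.35 = 0.0511875
Highest score → poisonous.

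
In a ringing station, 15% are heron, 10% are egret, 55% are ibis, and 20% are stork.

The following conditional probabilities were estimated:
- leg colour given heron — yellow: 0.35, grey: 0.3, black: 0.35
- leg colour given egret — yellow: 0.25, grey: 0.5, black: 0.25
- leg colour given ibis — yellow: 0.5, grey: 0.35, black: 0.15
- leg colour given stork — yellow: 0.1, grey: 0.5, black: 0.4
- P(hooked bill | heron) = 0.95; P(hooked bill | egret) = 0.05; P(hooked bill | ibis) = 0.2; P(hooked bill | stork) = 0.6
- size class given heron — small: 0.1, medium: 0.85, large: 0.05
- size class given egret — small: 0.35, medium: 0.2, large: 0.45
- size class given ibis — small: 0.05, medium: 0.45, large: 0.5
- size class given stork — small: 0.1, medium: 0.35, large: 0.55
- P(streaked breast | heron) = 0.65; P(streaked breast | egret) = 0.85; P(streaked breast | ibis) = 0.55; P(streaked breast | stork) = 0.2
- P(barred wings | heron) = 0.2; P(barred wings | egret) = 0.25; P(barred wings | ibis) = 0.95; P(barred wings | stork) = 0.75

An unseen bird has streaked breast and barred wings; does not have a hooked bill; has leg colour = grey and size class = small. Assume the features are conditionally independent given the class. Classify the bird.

heron: 0.15 × 0.3 × (1−0.95) × 0.1 × 0.65 × 0.2 = 0.00002925
egret: 0.1 × 0.5 × (1−0.05) × 0.35 × 0.85 × 0.25 = 0.0035328125
ibis: 0.55 × 0.35 × (1−0.2) × 0.05 × 0.55 × 0.95 = 0.00402325
stork: 0.2 × 0.5 × (1−0.6) × 0.1 × 0.2 × 0.75 = 0.0006
Highest score → ibis.

ibis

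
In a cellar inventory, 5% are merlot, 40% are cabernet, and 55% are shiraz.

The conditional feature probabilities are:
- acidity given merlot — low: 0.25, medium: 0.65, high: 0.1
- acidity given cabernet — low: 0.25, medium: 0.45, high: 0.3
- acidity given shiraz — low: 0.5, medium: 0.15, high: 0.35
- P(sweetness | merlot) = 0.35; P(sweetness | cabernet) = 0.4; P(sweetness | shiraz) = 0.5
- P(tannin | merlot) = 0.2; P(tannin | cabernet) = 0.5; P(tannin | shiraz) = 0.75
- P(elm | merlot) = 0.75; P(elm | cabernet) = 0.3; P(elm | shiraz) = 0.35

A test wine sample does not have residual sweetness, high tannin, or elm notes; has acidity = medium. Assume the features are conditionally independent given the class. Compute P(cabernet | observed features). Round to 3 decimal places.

0.776

merlot: 0.05 × 0.65 × (1−0.35) × (1−0.2) × (1−0.75) = 0.004225
cabernet: 0.4 × 0.45 × (1−0.4) × (1−0.5) × (1−0.3) = 0.0378
shiraz: 0.55 × 0.15 × (1−0.5) × (1−0.75) × (1−0.35) = 0.006703125
P(cabernet | x) = 0.0378 / 0.048728125 ≈ 0.776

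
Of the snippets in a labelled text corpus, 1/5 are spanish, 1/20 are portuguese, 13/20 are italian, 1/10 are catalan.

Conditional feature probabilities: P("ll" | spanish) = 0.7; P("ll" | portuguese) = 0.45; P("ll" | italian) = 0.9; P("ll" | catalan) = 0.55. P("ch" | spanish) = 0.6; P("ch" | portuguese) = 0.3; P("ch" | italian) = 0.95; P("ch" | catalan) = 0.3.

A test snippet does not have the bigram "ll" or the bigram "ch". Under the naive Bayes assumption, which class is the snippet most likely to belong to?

spanish: 0.2 × (1−0.7) × (1−0.6) = 0.024
portuguese: 0.05 × (1−0.45) × (1−0.3) = 0.01925
italian: 0.65 × (1−0.9) × (1−0.95) = 0.00325
catalan: 0.1 × (1−0.55) × (1−0.3) = 0.0315
Highest score → catalan.

catalan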